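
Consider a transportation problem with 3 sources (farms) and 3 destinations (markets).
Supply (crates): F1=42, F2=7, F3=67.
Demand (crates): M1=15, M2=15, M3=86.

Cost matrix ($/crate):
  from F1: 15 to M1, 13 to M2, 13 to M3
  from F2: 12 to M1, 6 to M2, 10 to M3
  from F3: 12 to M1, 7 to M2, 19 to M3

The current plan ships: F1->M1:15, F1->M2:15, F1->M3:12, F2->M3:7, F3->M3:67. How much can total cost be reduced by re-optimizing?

Current plan cost = 15·15 + 15·13 + 12·13 + 7·10 + 67·19 = $1919.
Optimal plan:
  F1–M3: 42 × $13 = $546
  F2–M3: 7 × $10 = $70
  F3–M1: 15 × $12 = $180
  F3–M2: 15 × $7 = $105
  F3–M3: 37 × $19 = $703
Optimal cost = $1604.
Saving = 1919 − 1604 = $315.

315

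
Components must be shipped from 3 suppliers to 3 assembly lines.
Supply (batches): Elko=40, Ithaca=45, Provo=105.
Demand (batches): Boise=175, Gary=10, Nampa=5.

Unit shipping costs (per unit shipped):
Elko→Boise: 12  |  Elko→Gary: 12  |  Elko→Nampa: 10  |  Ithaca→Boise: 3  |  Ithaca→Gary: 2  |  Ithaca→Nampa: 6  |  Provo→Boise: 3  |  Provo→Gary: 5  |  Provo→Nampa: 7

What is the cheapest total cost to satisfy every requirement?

910

Optimal allocation:
  Elko–Boise: 35 × 12 = 420
  Elko–Nampa: 5 × 10 = 50
  Ithaca–Boise: 35 × 3 = 105
  Ithaca–Gary: 10 × 2 = 20
  Provo–Boise: 105 × 3 = 315
Total = 420 + 50 + 105 + 20 + 315 = 910.
(Supply check: Elko ships 40; Ithaca ships 45; Provo ships 105.)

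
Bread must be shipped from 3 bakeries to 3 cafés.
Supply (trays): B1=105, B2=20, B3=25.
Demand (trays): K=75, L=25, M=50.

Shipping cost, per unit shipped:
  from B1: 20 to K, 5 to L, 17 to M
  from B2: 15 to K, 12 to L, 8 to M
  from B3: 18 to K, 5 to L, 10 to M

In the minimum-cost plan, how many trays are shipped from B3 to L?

0

The minimum-cost plan:
  B1→K: 75 × 20 = 1500
  B1→L: 25 × 5 = 125
  B1→M: 5 × 17 = 85
  B2→M: 20 × 8 = 160
  B3→M: 25 × 10 = 250
Total cost = 2120.
The route B3→L is not used.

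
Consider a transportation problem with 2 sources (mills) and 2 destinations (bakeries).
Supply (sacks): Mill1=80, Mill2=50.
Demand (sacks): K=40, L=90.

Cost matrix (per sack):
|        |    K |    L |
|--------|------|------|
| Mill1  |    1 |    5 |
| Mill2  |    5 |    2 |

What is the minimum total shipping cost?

340

A cheapest plan:
  Mill1 to K: 40 × 1 = 40
  Mill1 to L: 40 × 5 = 200
  Mill2 to L: 50 × 2 = 100
Total = 40 + 200 + 100 = 340.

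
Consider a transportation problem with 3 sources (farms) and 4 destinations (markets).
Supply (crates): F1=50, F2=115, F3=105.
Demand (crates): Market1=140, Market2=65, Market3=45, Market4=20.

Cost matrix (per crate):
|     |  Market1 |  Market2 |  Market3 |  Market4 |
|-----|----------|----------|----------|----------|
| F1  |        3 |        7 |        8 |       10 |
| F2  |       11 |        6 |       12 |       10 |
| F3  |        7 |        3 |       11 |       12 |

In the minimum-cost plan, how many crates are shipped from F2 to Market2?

50

The minimum-cost plan:
  F1->Market1: 50 × 3 = 150
  F2->Market2: 50 × 6 = 300
  F2->Market3: 45 × 12 = 540
  F2->Market4: 20 × 10 = 200
  F3->Market1: 90 × 7 = 630
  F3->Market2: 15 × 3 = 45
Total cost = 1865.
So F2→Market2 carries 50 crates.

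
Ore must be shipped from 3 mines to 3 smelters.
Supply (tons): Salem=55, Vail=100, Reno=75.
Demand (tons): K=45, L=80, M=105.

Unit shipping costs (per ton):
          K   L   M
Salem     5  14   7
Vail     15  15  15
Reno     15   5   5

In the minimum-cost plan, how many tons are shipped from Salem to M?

Solving gives:
  Salem->K: 45 × 5 = 225
  Salem->M: 10 × 7 = 70
  Vail->L: 5 × 15 = 75
  Vail->M: 95 × 15 = 1425
  Reno->L: 75 × 5 = 375
Total cost = 2170.
So Salem→M carries 10 tons.

10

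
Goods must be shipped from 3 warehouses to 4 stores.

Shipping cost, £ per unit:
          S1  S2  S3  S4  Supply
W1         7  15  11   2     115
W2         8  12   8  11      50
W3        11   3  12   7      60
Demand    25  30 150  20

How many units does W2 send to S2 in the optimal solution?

0

Solving gives:
  W1→S1: 25 × £7 = £175
  W1→S3: 70 × £11 = £770
  W1→S4: 20 × £2 = £40
  W2→S3: 50 × £8 = £400
  W3→S2: 30 × £3 = £90
  W3→S3: 30 × £12 = £360
Total cost = £1835.
The route W2→S2 is not used.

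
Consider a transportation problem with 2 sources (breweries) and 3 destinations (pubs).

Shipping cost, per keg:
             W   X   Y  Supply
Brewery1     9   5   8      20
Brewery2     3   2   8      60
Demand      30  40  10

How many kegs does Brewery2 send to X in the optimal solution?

30

Optimal shipments:
  Brewery1–X: 10 × 5 = 50
  Brewery1–Y: 10 × 8 = 80
  Brewery2–W: 30 × 3 = 90
  Brewery2–X: 30 × 2 = 60
Total cost = 280.
So Brewery2→X carries 30 kegs.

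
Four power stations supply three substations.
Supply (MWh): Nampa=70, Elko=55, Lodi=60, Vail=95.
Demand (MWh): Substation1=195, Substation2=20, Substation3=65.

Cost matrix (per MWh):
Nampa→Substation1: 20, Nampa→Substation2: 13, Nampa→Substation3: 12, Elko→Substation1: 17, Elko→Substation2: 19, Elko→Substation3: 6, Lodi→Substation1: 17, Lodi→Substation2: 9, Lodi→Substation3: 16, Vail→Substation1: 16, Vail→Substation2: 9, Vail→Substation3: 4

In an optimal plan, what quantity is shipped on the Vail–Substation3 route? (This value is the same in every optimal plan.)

Solving gives:
  Nampa→Substation1: 70 × 20 = 1400
  Elko→Substation1: 55 × 17 = 935
  Lodi→Substation1: 40 × 17 = 680
  Lodi→Substation2: 20 × 9 = 180
  Vail→Substation1: 30 × 16 = 480
  Vail→Substation3: 65 × 4 = 260
Total cost = 3935.
So Vail→Substation3 carries 65 MWh.

65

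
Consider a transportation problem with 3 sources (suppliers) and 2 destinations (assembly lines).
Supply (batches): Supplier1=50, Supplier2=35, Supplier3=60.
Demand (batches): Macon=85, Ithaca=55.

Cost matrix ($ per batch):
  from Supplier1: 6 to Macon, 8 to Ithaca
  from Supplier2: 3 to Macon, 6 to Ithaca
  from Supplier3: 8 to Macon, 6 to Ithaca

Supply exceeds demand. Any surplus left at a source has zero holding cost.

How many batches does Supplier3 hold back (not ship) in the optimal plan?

5

An optimal plan:
  Supplier1–Macon: 50 × $6 = $300
  Supplier2–Macon: 35 × $3 = $105
  Supplier3–Ithaca: 55 × $6 = $330
Total cost = $735.
Supplier3 ships 55 of its 60, leaving 5.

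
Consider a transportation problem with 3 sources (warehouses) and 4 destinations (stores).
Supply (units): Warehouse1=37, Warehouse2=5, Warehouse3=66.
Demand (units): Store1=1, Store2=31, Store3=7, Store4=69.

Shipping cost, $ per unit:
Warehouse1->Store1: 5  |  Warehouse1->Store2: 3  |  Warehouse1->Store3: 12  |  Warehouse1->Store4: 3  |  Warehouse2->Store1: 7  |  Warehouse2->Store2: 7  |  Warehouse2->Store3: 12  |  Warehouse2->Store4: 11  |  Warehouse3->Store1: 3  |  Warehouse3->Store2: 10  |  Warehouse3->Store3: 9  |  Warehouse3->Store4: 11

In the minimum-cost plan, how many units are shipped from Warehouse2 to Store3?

0

The minimum-cost plan:
  Warehouse1 to Store4: 37 units
  Warehouse2 to Store2: 5 units
  Warehouse3 to Store1: 1 units
  Warehouse3 to Store2: 26 units
  Warehouse3 to Store3: 7 units
  Warehouse3 to Store4: 32 units
Total cost = $824.
The route Warehouse2→Store3 is not used.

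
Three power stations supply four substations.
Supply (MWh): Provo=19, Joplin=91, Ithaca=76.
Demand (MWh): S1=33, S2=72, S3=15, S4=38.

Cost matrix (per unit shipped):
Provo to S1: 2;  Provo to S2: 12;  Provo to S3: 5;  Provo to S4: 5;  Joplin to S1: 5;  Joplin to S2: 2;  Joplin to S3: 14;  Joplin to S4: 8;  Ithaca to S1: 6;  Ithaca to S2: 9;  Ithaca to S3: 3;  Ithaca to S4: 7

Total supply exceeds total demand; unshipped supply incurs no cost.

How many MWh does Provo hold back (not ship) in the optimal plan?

Minimum-cost shipments:
  Provo–S1: 19 × 2 = 38
  Joplin–S1: 14 × 5 = 70
  Joplin–S2: 72 × 2 = 144
  Ithaca–S3: 15 × 3 = 45
  Ithaca–S4: 38 × 7 = 266
Total cost = 563.
Provo ships 19 of its 19, leaving 0.

0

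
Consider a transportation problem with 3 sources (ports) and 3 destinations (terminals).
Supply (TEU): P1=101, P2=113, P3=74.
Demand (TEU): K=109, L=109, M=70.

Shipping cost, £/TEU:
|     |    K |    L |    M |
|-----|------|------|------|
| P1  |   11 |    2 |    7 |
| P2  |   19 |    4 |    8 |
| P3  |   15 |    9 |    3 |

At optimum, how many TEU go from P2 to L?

Solving gives:
  P1→K: 101 TEU
  P2→K: 4 TEU
  P2→L: 109 TEU
  P3→K: 4 TEU
  P3→M: 70 TEU
Total cost = £1893.
So P2→L carries 109 TEU.

109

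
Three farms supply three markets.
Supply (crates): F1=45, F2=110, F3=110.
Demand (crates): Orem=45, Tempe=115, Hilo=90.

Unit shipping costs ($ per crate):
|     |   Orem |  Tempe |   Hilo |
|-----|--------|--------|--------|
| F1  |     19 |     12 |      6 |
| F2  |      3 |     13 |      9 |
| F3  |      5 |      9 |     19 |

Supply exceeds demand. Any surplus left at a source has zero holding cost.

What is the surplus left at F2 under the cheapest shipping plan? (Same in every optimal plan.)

15

An optimal plan:
  F1–Hilo: 45 crates
  F2–Orem: 45 crates
  F2–Tempe: 5 crates
  F2–Hilo: 45 crates
  F3–Tempe: 110 crates
Total cost = $1865.
F2 ships 95 of its 110, leaving 15.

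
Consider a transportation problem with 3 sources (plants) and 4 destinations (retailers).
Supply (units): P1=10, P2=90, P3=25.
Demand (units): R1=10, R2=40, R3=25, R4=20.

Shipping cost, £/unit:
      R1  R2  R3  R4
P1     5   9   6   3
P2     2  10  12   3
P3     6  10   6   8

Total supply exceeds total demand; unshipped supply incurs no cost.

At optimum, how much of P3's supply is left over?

An optimal plan:
  P1–R2: 10 units
  P2–R1: 10 units
  P2–R2: 30 units
  P2–R4: 20 units
  P3–R3: 25 units
Total cost = £620.
P3 ships 25 of its 25, leaving 0.

0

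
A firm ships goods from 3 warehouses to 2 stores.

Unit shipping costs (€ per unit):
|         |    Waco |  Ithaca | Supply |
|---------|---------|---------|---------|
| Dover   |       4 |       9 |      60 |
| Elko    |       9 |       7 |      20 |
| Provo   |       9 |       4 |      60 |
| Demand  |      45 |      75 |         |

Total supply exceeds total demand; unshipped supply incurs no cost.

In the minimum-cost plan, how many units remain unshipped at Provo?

An optimal plan:
  Dover→Waco: 45 units
  Elko→Ithaca: 15 units
  Provo→Ithaca: 60 units
Total cost = €525.
Provo ships 60 of its 60, leaving 0.

0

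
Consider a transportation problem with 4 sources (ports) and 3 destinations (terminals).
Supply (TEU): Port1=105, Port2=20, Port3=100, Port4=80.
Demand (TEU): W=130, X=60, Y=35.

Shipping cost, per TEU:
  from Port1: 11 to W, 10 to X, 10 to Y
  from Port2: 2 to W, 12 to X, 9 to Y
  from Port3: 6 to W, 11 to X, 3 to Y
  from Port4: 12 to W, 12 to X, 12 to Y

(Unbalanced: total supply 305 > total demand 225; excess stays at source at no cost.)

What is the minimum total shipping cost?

An optimal shipping plan:
  Port1→W: 45 × 11 = 495
  Port1→X: 60 × 10 = 600
  Port2→W: 20 × 2 = 40
  Port3→W: 65 × 6 = 390
  Port3→Y: 35 × 3 = 105
Total = 495 + 600 + 40 + 390 + 105 = 1630.
(Supply check: Port1 ships 105; Port2 ships 20; Port3 ships 100; Port4 ships 0.)

1630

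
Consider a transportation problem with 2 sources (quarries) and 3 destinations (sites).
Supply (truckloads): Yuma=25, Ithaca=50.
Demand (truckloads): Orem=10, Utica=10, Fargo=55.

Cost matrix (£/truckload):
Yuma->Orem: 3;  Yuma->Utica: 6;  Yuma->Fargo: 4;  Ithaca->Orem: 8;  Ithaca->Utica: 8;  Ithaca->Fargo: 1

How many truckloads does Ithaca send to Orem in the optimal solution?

0

The minimum-cost plan:
  Yuma->Orem: 10 truckloads
  Yuma->Utica: 10 truckloads
  Yuma->Fargo: 5 truckloads
  Ithaca->Fargo: 50 truckloads
Total cost = £160.
The route Ithaca→Orem is not used.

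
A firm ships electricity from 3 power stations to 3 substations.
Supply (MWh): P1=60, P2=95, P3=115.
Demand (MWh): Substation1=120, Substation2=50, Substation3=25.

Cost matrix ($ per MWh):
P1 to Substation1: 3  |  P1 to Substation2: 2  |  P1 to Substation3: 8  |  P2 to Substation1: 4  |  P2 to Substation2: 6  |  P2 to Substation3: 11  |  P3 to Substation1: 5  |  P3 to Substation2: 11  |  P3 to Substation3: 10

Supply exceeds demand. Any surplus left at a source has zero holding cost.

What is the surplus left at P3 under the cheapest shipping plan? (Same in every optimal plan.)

75

An optimal plan:
  P1→Substation2: 50 × $2 = $100
  P1→Substation3: 10 × $8 = $80
  P2→Substation1: 95 × $4 = $380
  P3→Substation1: 25 × $5 = $125
  P3→Substation3: 15 × $10 = $150
Total cost = $835.
P3 ships 40 of its 115, leaving 75.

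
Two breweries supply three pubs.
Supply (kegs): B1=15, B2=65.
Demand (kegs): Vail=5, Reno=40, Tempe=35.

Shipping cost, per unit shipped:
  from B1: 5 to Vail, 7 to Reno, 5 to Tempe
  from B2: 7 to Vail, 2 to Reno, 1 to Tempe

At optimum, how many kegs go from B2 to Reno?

40

The minimum-cost plan:
  B1→Vail: 5 × 5 = 25
  B1→Tempe: 10 × 5 = 50
  B2→Reno: 40 × 2 = 80
  B2→Tempe: 25 × 1 = 25
Total cost = 180.
So B2→Reno carries 40 kegs.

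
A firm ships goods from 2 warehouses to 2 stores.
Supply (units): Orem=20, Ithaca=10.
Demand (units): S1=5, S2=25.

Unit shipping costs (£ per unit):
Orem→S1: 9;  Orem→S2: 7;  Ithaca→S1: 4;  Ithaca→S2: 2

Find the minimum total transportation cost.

170

Optimal allocation:
  Orem–S2: 20 × £7 = £140
  Ithaca–S1: 5 × £4 = £20
  Ithaca–S2: 5 × £2 = £10
Total = 140 + 20 + 10 = £170.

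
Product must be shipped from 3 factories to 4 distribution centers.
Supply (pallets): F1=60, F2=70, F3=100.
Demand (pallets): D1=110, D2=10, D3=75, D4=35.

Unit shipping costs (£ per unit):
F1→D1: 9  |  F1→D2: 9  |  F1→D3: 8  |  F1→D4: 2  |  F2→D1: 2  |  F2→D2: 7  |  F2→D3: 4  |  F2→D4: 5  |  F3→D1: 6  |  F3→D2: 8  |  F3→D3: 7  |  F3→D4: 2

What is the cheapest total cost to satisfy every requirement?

1080

One minimum-cost allocation:
  F1→D2: 10 × £9 = £90
  F1→D3: 15 × £8 = £120
  F1→D4: 35 × £2 = £70
  F2→D1: 70 × £2 = £140
  F3→D1: 40 × £6 = £240
  F3→D3: 60 × £7 = £420
Total = 90 + 120 + 70 + 140 + 240 + 420 = £1080.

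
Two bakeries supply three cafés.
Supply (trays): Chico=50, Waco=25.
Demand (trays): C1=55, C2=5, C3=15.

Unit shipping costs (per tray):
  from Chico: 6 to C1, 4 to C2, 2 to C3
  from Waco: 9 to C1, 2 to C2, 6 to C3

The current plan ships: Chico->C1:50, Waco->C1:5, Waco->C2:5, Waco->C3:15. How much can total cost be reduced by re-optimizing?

15

Current plan cost = 50·6 + 5·9 + 5·2 + 15·6 = 445.
Optimal plan:
  Chico→C1: 35 × 6 = 210
  Chico→C3: 15 × 2 = 30
  Waco→C1: 20 × 9 = 180
  Waco→C2: 5 × 2 = 10
Optimal cost = 430.
Saving = 445 − 430 = 15.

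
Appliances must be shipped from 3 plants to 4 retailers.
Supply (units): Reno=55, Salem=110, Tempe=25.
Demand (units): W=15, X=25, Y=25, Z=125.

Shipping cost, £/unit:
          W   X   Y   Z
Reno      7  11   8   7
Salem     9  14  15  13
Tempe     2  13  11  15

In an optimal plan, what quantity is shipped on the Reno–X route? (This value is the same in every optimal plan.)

The minimum-cost plan:
  Reno–Y: 15 × £8 = £120
  Reno–Z: 40 × £7 = £280
  Salem–X: 25 × £14 = £350
  Salem–Z: 85 × £13 = £1105
  Tempe–W: 15 × £2 = £30
  Tempe–Y: 10 × £11 = £110
Total cost = £1995.
The route Reno→X is not used.

0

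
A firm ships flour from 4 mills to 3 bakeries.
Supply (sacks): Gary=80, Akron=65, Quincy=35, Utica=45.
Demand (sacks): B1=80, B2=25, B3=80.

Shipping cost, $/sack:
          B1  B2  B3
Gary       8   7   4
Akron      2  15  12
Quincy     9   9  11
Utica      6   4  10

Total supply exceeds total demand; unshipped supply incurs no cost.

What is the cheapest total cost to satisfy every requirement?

640

An optimal shipping plan:
  Gary→B3: 80 × $4 = $320
  Akron→B1: 65 × $2 = $130
  Utica→B1: 15 × $6 = $90
  Utica→B2: 25 × $4 = $100
Total = 320 + 130 + 90 + 100 = $640.
(Supply check: Gary ships 80; Akron ships 65; Quincy ships 0; Utica ships 40.)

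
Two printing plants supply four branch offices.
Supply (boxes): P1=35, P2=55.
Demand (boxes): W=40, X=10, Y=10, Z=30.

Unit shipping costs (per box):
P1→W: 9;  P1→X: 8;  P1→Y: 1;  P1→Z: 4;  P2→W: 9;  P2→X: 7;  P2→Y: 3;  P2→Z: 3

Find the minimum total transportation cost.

530

One minimum-cost allocation:
  P1->W: 25 × 9 = 225
  P1->Y: 10 × 1 = 10
  P2->W: 15 × 9 = 135
  P2->X: 10 × 7 = 70
  P2->Z: 30 × 3 = 90
Total = 225 + 10 + 135 + 70 + 90 = 530.
(Supply check: P1 ships 35; P2 ships 55.)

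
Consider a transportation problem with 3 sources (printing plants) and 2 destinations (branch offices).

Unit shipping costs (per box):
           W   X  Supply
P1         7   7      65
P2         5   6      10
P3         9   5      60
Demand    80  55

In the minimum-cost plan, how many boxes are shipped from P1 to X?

Solving gives:
  P1→W: 65 × 7 = 455
  P2→W: 10 × 5 = 50
  P3→W: 5 × 9 = 45
  P3→X: 55 × 5 = 275
Total cost = 825.
The route P1→X is not used.

0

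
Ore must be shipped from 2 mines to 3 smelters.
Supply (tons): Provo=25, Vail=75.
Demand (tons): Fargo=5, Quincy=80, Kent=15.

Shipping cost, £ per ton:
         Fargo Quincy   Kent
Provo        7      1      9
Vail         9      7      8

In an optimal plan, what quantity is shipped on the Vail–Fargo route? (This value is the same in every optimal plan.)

The minimum-cost plan:
  Provo–Quincy: 25 tons
  Vail–Fargo: 5 tons
  Vail–Quincy: 55 tons
  Vail–Kent: 15 tons
Total cost = £575.
So Vail→Fargo carries 5 tons.

5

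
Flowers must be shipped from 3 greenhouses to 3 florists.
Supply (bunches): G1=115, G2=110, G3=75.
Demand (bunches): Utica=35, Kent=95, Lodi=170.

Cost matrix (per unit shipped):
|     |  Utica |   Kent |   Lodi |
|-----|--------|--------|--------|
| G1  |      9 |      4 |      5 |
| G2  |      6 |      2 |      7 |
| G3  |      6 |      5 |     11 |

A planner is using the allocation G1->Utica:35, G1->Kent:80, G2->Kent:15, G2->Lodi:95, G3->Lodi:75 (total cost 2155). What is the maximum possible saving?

Current plan cost = 35·9 + 80·4 + 15·2 + 95·7 + 75·11 = 2155.
Optimal plan:
  G1–Lodi: 115 bunches
  G2–Kent: 55 bunches
  G2–Lodi: 55 bunches
  G3–Utica: 35 bunches
  G3–Kent: 40 bunches
Optimal cost = 1480.
Saving = 2155 − 1480 = 675.

675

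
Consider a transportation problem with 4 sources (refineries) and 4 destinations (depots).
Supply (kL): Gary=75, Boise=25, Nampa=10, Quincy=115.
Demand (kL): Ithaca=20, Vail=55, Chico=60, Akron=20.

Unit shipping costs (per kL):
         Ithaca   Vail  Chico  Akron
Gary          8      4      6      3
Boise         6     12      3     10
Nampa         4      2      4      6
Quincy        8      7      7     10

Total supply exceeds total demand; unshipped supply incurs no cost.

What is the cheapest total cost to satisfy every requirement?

Optimal allocation:
  Gary→Vail: 55 × 4 = 220
  Gary→Akron: 20 × 3 = 60
  Boise→Chico: 25 × 3 = 75
  Nampa→Ithaca: 10 × 4 = 40
  Quincy→Ithaca: 10 × 8 = 80
  Quincy→Chico: 35 × 7 = 245
Total = 220 + 60 + 75 + 40 + 80 + 245 = 720.

720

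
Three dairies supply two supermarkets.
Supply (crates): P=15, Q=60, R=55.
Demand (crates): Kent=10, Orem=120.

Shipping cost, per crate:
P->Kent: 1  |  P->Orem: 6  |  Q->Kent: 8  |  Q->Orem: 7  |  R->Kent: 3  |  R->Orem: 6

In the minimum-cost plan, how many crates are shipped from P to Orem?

Solving gives:
  P->Kent: 10 × 1 = 10
  P->Orem: 5 × 6 = 30
  Q->Orem: 60 × 7 = 420
  R->Orem: 55 × 6 = 330
Total cost = 790.
So P→Orem carries 5 crates.

5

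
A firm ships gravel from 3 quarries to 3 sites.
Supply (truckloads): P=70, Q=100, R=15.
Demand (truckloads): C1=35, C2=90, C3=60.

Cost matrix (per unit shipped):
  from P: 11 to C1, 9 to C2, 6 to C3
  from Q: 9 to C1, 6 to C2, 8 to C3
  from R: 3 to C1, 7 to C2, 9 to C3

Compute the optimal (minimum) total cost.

One minimum-cost allocation:
  P->C1: 10 × 11 = 110
  P->C3: 60 × 6 = 360
  Q->C1: 10 × 9 = 90
  Q->C2: 90 × 6 = 540
  R->C1: 15 × 3 = 45
Total = 110 + 360 + 90 + 540 + 45 = 1145.
(Supply check: P ships 70; Q ships 100; R ships 15.)

1145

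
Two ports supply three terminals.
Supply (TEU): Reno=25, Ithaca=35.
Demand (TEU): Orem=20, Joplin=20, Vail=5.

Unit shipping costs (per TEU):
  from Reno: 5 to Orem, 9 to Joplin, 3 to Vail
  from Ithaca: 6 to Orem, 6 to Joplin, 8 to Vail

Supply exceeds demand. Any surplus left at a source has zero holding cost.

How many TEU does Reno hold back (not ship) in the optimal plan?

Minimum-cost shipments:
  Reno to Orem: 20 × 5 = 100
  Reno to Vail: 5 × 3 = 15
  Ithaca to Joplin: 20 × 6 = 120
Total cost = 235.
Reno ships 25 of its 25, leaving 0.

0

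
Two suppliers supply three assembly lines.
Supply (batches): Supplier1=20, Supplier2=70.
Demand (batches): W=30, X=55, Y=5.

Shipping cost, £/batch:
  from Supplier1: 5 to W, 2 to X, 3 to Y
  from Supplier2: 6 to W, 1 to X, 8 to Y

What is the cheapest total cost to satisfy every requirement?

235

An optimal shipping plan:
  Supplier1→W: 15 batches
  Supplier1→Y: 5 batches
  Supplier2→W: 15 batches
  Supplier2→X: 55 batches
Total cost = £235.
(Supply check: Supplier1 ships 20; Supplier2 ships 70.)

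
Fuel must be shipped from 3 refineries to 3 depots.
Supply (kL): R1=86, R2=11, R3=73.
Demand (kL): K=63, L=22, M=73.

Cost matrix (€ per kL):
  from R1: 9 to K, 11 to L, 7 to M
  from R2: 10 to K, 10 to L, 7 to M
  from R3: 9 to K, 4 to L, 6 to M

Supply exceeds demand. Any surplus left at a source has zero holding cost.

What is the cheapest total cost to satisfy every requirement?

A cheapest plan:
  R1 to K: 63 kL
  R1 to M: 11 kL
  R2 to M: 11 kL
  R3 to L: 22 kL
  R3 to M: 51 kL
Total cost = €1115.

1115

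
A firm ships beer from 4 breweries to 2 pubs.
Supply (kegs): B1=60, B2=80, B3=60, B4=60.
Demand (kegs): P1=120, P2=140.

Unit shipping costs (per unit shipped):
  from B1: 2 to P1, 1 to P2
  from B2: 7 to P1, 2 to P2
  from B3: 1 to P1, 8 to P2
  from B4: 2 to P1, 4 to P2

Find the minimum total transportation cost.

400

A cheapest plan:
  B1 to P2: 60 kegs
  B2 to P2: 80 kegs
  B3 to P1: 60 kegs
  B4 to P1: 60 kegs
Total cost = 400.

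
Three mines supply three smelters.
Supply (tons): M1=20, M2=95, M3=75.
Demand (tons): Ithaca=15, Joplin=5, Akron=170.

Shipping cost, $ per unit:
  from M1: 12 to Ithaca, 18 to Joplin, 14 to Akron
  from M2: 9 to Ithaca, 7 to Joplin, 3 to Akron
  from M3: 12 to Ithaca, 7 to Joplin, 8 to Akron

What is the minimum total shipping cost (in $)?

A cheapest plan:
  M1→Ithaca: 15 × $12 = $180
  M1→Akron: 5 × $14 = $70
  M2→Akron: 95 × $3 = $285
  M3→Joplin: 5 × $7 = $35
  M3→Akron: 70 × $8 = $560
Total = 180 + 70 + 285 + 35 + 560 = $1130.

1130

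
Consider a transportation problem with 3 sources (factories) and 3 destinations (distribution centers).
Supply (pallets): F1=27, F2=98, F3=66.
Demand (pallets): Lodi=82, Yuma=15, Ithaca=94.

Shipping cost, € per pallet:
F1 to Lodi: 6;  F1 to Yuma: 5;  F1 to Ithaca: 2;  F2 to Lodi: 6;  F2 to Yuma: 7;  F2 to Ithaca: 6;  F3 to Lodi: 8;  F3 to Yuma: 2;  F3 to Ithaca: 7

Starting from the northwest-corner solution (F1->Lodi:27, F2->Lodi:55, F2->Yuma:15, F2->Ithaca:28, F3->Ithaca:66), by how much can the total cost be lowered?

Current plan cost = 27·6 + 55·6 + 15·7 + 28·6 + 66·7 = €1227.
Optimal plan:
  F1->Ithaca: 27 × €2 = €54
  F2->Lodi: 82 × €6 = €492
  F2->Ithaca: 16 × €6 = €96
  F3->Yuma: 15 × €2 = €30
  F3->Ithaca: 51 × €7 = €357
Optimal cost = €1029.
Saving = 1227 − 1029 = €198.

198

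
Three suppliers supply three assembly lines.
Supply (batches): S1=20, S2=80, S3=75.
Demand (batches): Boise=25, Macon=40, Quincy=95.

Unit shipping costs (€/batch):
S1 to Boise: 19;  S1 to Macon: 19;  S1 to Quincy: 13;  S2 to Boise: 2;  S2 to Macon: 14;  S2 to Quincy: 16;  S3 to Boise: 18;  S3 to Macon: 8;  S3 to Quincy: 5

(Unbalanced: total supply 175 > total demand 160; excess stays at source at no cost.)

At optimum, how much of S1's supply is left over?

0

An optimal plan:
  S1–Quincy: 20 × €13 = €260
  S2–Boise: 25 × €2 = €50
  S2–Macon: 40 × €14 = €560
  S3–Quincy: 75 × €5 = €375
Total cost = €1245.
S1 ships 20 of its 20, leaving 0.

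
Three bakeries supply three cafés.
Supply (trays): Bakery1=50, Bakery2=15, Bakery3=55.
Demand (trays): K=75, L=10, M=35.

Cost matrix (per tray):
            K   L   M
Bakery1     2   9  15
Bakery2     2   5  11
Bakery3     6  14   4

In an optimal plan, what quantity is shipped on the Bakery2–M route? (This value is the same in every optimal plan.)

Solving gives:
  Bakery1→K: 50 × 2 = 100
  Bakery2→K: 5 × 2 = 10
  Bakery2→L: 10 × 5 = 50
  Bakery3→K: 20 × 6 = 120
  Bakery3→M: 35 × 4 = 140
Total cost = 420.
The route Bakery2→M is not used.

0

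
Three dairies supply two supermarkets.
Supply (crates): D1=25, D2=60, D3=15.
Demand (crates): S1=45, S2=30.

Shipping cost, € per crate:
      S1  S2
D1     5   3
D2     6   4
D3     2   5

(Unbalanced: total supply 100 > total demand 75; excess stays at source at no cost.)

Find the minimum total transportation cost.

An optimal shipping plan:
  D1 to S2: 25 crates
  D2 to S1: 30 crates
  D2 to S2: 5 crates
  D3 to S1: 15 crates
Total cost = €305.
(Supply check: D1 ships 25; D2 ships 35; D3 ships 15.)

305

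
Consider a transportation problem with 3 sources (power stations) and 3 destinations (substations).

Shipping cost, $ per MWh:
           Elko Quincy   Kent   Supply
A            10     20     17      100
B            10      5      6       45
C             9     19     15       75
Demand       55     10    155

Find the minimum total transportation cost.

2700

A cheapest plan:
  A->Elko: 55 × $10 = $550
  A->Kent: 45 × $17 = $765
  B->Quincy: 10 × $5 = $50
  B->Kent: 35 × $6 = $210
  C->Kent: 75 × $15 = $1125
Total = 550 + 765 + 50 + 210 + 1125 = $2700.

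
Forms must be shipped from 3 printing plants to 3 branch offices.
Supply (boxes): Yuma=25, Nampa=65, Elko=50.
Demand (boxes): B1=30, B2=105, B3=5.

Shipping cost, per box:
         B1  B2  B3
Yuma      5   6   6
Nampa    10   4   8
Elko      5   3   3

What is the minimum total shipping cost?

One minimum-cost allocation:
  Yuma→B1: 25 boxes
  Nampa→B2: 65 boxes
  Elko→B1: 5 boxes
  Elko→B2: 40 boxes
  Elko→B3: 5 boxes
Total cost = 545.
(Supply check: Yuma ships 25; Nampa ships 65; Elko ships 50.)

545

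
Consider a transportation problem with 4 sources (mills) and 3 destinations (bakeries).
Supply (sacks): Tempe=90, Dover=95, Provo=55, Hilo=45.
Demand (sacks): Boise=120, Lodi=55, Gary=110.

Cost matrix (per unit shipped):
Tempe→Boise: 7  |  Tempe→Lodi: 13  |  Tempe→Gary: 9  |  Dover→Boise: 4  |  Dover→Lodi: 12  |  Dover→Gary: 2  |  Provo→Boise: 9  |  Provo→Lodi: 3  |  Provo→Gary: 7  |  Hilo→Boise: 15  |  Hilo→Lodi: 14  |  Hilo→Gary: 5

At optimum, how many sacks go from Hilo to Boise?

Optimal shipments:
  Tempe→Boise: 90 × 7 = 630
  Dover→Boise: 30 × 4 = 120
  Dover→Gary: 65 × 2 = 130
  Provo→Lodi: 55 × 3 = 165
  Hilo→Gary: 45 × 5 = 225
Total cost = 1270.
The route Hilo→Boise is not used.

0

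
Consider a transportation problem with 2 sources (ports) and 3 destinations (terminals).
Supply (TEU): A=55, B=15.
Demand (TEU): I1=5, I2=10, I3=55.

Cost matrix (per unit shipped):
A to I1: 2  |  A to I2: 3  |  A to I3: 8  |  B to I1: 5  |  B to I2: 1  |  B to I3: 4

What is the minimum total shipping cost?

420

Optimal allocation:
  A to I1: 5 × 2 = 10
  A to I2: 10 × 3 = 30
  A to I3: 40 × 8 = 320
  B to I3: 15 × 4 = 60
Total = 10 + 30 + 320 + 60 = 420.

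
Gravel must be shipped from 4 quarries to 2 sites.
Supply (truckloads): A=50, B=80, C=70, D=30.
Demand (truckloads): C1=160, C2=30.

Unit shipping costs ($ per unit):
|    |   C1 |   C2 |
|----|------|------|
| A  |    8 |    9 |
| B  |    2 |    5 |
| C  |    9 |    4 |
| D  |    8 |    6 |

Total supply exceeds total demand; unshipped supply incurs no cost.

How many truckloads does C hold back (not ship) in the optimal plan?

40

An optimal plan:
  A to C1: 50 truckloads
  B to C1: 80 truckloads
  C to C2: 30 truckloads
  D to C1: 30 truckloads
Total cost = $920.
C ships 30 of its 70, leaving 40.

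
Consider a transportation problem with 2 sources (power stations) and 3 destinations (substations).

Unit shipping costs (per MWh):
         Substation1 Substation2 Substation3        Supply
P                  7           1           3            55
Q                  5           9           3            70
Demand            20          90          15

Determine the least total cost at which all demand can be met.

515

One minimum-cost allocation:
  P->Substation2: 55 × 1 = 55
  Q->Substation1: 20 × 5 = 100
  Q->Substation2: 35 × 9 = 315
  Q->Substation3: 15 × 3 = 45
Total = 55 + 100 + 315 + 45 = 515.
(Supply check: P ships 55; Q ships 70.)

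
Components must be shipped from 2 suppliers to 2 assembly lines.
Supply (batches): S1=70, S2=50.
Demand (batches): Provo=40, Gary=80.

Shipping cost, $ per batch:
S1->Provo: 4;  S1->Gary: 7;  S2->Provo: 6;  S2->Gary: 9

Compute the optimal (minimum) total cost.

820

One minimum-cost allocation:
  S1 to Gary: 70 × $7 = $490
  S2 to Provo: 40 × $6 = $240
  S2 to Gary: 10 × $9 = $90
Total = 490 + 240 + 90 = $820.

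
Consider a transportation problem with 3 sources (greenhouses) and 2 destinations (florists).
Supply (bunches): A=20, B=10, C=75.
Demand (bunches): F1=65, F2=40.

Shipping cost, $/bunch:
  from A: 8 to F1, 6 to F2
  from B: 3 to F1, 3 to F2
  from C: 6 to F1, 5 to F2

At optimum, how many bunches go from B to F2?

Solving gives:
  A to F2: 20 × $6 = $120
  B to F1: 10 × $3 = $30
  C to F1: 55 × $6 = $330
  C to F2: 20 × $5 = $100
Total cost = $580.
The route B→F2 is not used.

0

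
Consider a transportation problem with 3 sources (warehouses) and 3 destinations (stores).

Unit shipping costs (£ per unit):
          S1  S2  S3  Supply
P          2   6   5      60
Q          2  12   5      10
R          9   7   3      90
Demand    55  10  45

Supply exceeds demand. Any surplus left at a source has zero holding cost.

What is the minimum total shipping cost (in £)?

Optimal allocation:
  P–S1: 45 × £2 = £90
  P–S2: 10 × £6 = £60
  Q–S1: 10 × £2 = £20
  R–S3: 45 × £3 = £135
Total = 90 + 60 + 20 + 135 = £305.

305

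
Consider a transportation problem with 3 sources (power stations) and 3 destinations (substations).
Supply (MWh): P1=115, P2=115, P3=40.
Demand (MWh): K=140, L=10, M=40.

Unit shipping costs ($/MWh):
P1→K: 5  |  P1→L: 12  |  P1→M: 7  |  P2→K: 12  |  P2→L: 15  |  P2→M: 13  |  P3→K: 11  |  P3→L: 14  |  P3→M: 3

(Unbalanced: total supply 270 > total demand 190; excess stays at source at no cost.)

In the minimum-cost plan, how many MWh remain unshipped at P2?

An optimal plan:
  P1->K: 115 × $5 = $575
  P2->K: 25 × $12 = $300
  P2->L: 10 × $15 = $150
  P3->M: 40 × $3 = $120
Total cost = $1145.
P2 ships 35 of its 115, leaving 80.

80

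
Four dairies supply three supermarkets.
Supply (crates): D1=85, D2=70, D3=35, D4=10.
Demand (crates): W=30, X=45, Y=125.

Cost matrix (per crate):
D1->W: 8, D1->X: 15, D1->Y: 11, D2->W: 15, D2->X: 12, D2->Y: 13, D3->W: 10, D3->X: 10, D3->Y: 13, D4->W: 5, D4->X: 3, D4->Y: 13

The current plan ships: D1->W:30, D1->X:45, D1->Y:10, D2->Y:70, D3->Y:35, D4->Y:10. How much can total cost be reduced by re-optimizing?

385

Current plan cost = 30·8 + 45·15 + 10·11 + 70·13 + 35·13 + 10·13 = 2520.
Optimal plan:
  D1->W: 30 crates
  D1->Y: 55 crates
  D2->Y: 70 crates
  D3->X: 35 crates
  D4->X: 10 crates
Optimal cost = 2135.
Saving = 2520 − 2135 = 385.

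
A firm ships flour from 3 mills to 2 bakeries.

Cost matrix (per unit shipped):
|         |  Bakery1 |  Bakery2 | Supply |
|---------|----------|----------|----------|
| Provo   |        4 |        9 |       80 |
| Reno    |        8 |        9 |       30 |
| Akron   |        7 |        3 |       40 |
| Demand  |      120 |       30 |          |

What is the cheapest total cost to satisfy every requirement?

720

A cheapest plan:
  Provo–Bakery1: 80 sacks
  Reno–Bakery1: 30 sacks
  Akron–Bakery1: 10 sacks
  Akron–Bakery2: 30 sacks
Total cost = 720.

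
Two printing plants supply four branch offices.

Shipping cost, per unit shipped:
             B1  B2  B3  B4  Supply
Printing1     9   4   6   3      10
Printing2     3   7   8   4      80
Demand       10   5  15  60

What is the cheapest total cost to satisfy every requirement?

400

Optimal allocation:
  Printing1 to B2: 5 boxes
  Printing1 to B3: 5 boxes
  Printing2 to B1: 10 boxes
  Printing2 to B3: 10 boxes
  Printing2 to B4: 60 boxes
Total cost = 400.
(Supply check: Printing1 ships 10; Printing2 ships 80.)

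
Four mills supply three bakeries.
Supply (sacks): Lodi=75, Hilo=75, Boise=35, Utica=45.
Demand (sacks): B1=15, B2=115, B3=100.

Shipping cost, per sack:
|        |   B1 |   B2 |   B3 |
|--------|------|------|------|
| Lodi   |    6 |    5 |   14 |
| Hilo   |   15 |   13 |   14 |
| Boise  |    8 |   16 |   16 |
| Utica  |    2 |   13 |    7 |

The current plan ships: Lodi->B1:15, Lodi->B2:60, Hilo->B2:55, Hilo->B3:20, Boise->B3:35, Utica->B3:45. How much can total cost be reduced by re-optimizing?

Current plan cost = 15·6 + 60·5 + 55·13 + 20·14 + 35·16 + 45·7 = 2260.
Optimal plan:
  Lodi–B2: 75 × 5 = 375
  Hilo–B2: 40 × 13 = 520
  Hilo–B3: 35 × 14 = 490
  Boise–B1: 15 × 8 = 120
  Boise–B3: 20 × 16 = 320
  Utica–B3: 45 × 7 = 315
Optimal cost = 2140.
Saving = 2260 − 2140 = 120.

120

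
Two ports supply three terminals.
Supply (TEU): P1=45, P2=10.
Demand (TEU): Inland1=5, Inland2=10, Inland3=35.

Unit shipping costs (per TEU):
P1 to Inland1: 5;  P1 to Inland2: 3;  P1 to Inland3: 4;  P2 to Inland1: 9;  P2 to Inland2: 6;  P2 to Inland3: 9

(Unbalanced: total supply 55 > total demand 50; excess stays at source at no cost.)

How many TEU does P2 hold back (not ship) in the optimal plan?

5

Minimum-cost shipments:
  P1 to Inland1: 5 × 5 = 25
  P1 to Inland2: 5 × 3 = 15
  P1 to Inland3: 35 × 4 = 140
  P2 to Inland2: 5 × 6 = 30
Total cost = 210.
P2 ships 5 of its 10, leaving 5.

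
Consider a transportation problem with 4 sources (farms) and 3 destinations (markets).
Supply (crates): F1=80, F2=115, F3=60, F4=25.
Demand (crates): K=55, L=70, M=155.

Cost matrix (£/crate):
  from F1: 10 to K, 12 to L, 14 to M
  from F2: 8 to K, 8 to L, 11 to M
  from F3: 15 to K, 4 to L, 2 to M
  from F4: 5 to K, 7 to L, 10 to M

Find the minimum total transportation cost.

2300

Optimal allocation:
  F1–K: 30 × £10 = £300
  F1–M: 50 × £14 = £700
  F2–L: 70 × £8 = £560
  F2–M: 45 × £11 = £495
  F3–M: 60 × £2 = £120
  F4–K: 25 × £5 = £125
Total = 300 + 700 + 560 + 495 + 120 + 125 = £2300.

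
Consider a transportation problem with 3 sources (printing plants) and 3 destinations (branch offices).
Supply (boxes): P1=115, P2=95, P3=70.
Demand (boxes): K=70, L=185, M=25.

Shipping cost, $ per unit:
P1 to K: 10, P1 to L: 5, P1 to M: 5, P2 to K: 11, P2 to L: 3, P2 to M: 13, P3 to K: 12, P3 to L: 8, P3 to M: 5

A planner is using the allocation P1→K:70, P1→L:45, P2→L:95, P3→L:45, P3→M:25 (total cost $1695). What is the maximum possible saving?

45

Current plan cost = 70·10 + 45·5 + 95·3 + 45·8 + 25·5 = $1695.
Optimal plan:
  P1→K: 25 × $10 = $250
  P1→L: 90 × $5 = $450
  P2→L: 95 × $3 = $285
  P3→K: 45 × $12 = $540
  P3→M: 25 × $5 = $125
Optimal cost = $1650.
Saving = 1695 − 1650 = $45.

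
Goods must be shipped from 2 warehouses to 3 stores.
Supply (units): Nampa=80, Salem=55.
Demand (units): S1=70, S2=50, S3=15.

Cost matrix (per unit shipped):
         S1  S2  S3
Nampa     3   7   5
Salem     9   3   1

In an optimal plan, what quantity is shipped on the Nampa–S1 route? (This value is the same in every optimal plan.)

70

The minimum-cost plan:
  Nampa→S1: 70 × 3 = 210
  Nampa→S2: 10 × 7 = 70
  Salem→S2: 40 × 3 = 120
  Salem→S3: 15 × 1 = 15
Total cost = 415.
So Nampa→S1 carries 70 units.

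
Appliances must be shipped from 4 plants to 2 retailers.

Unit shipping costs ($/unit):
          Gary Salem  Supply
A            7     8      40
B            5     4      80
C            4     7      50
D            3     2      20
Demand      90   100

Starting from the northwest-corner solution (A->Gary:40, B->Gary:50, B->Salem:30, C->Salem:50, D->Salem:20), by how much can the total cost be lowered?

200

Current plan cost = 40·7 + 50·5 + 30·4 + 50·7 + 20·2 = $1040.
Optimal plan:
  A–Gary: 40 × $7 = $280
  B–Salem: 80 × $4 = $320
  C–Gary: 50 × $4 = $200
  D–Salem: 20 × $2 = $40
Optimal cost = $840.
Saving = 1040 − 840 = $200.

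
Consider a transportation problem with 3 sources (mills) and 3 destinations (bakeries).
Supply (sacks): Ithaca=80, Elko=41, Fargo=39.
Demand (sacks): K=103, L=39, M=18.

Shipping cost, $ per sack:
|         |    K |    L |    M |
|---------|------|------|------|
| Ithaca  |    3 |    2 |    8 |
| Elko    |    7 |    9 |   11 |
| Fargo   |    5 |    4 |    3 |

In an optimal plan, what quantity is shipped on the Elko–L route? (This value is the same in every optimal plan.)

0

Optimal shipments:
  Ithaca to K: 41 sacks
  Ithaca to L: 39 sacks
  Elko to K: 41 sacks
  Fargo to K: 21 sacks
  Fargo to M: 18 sacks
Total cost = $647.
The route Elko→L is not used.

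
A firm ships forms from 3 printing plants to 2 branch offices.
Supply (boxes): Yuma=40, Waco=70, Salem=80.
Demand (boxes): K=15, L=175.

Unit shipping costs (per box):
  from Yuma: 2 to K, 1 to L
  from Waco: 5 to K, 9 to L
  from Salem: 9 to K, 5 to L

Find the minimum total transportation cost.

1010

A cheapest plan:
  Yuma->L: 40 boxes
  Waco->K: 15 boxes
  Waco->L: 55 boxes
  Salem->L: 80 boxes
Total cost = 1010.
(Supply check: Yuma ships 40; Waco ships 70; Salem ships 80.)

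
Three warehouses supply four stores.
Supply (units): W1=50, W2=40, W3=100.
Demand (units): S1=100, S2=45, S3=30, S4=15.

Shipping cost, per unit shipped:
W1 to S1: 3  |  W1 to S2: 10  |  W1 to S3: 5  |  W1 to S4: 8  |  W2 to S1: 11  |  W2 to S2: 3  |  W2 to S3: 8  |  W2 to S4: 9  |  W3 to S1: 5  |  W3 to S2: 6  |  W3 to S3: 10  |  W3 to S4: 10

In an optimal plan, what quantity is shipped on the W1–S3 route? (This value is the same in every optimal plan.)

Optimal shipments:
  W1–S1: 5 units
  W1–S3: 30 units
  W1–S4: 15 units
  W2–S2: 40 units
  W3–S1: 95 units
  W3–S2: 5 units
Total cost = 910.
So W1→S3 carries 30 units.

30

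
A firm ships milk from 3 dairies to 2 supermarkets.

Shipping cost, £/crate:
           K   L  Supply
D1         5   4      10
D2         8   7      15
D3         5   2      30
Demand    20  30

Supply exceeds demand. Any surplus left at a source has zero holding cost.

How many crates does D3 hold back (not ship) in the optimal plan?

An optimal plan:
  D1→K: 10 × £5 = £50
  D2→K: 10 × £8 = £80
  D3→L: 30 × £2 = £60
Total cost = £190.
D3 ships 30 of its 30, leaving 0.

0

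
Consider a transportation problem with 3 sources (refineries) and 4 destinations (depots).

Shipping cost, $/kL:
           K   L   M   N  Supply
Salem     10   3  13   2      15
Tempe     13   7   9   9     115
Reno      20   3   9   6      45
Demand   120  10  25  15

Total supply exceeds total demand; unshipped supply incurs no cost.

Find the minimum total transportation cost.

1850

A cheapest plan:
  Salem to K: 5 × $10 = $50
  Salem to N: 10 × $2 = $20
  Tempe to K: 115 × $13 = $1495
  Reno to L: 10 × $3 = $30
  Reno to M: 25 × $9 = $225
  Reno to N: 5 × $6 = $30
Total = 50 + 20 + 1495 + 30 + 225 + 30 = $1850.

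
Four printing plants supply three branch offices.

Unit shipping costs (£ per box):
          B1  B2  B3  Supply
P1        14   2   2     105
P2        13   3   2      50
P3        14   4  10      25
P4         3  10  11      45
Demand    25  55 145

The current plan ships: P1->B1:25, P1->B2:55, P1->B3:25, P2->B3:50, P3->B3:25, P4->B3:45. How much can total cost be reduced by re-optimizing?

670

Current plan cost = 25·14 + 55·2 + 25·2 + 50·2 + 25·10 + 45·11 = £1355.
Optimal plan:
  P1→B2: 10 boxes
  P1→B3: 95 boxes
  P2→B3: 50 boxes
  P3→B2: 25 boxes
  P4→B1: 25 boxes
  P4→B2: 20 boxes
Optimal cost = £685.
Saving = 1355 − 685 = £670.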